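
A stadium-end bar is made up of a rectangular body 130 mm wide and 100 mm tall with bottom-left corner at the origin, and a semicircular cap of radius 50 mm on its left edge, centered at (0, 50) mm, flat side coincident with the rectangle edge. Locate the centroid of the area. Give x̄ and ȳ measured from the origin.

x̄ = 45.00 mm, ȳ = 50.00 mm

Part | A | x̄ᵢ | ȳᵢ | A·x̄ᵢ | A·ȳᵢ
rectangular body | 13000.00 | 65.00 | 50.00 | 845000.00 | 650000.00
semicircular end | 3926.99 | -21.22 | 50.00 | -83333.33 | 196349.54
Σ | 16926.99 |  |  | 761666.67 | 846349.54
x̄ = 761666.67 / 16926.99 = 45.00 mm
ȳ = 846349.54 / 16926.99 = 50.00 mm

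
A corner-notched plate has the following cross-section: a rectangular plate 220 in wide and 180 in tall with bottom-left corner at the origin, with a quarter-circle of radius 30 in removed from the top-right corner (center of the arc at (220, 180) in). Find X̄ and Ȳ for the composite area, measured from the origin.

X̄ = 108.23 in, Ȳ = 88.60 in

Part | A | x̄ᵢ | ȳᵢ | A·x̄ᵢ | A·ȳᵢ
plate | 39600.00 | 110.00 | 90.00 | 4356000.00 | 3564000.00
removed quarter-circle | -706.86 | 207.27 | 167.27 | -146508.84 | -118234.50
Σ | 38893.14 |  |  | 4209491.16 | 3445765.50
X̄ = 4209491.16 / 38893.14 = 108.23 in
Ȳ = 3445765.50 / 38893.14 = 88.60 in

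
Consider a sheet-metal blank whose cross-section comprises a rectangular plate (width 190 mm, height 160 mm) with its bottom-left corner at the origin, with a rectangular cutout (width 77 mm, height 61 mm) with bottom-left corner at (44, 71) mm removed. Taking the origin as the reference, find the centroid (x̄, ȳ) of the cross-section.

x̄ = 97.28 mm, ȳ = 76.07 mm

Part | A | x̄ᵢ | ȳᵢ | A·x̄ᵢ | A·ȳᵢ
plate | 30400.00 | 95.00 | 80.00 | 2888000.00 | 2432000.00
hole | -4697.00 | 82.50 | 101.50 | -387502.50 | -476745.50
Σ | 25703.00 |  |  | 2500497.50 | 1955254.50
x̄ = 2500497.50 / 25703.00 = 97.28 mm
ȳ = 1955254.50 / 25703.00 = 76.07 mm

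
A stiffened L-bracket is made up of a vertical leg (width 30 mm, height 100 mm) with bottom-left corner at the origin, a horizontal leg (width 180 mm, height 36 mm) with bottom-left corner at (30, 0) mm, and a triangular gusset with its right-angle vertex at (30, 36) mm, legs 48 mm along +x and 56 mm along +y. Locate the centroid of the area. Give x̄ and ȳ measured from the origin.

vertical leg: A = 30 × 100 = 3000.00, centroid at (15.00, 50.00).
horizontal leg: A = 180 × 36 = 6480.00, centroid at (120.00, 18.00).
gusset: A = ½·48·56 = 1344.00, centroid at (46.00, 54.67).
ΣA = 10824.00 mm²
ΣAx̄ = (3000.00)(15.00) + (6480.00)(120.00) + (1344.00)(46.00) = 884424.00 mm³
ΣAȳ = (3000.00)(50.00) + (6480.00)(18.00) + (1344.00)(54.67) = 340112.00 mm³
x̄ = 884424.00 / 10824.00 = 81.71 mm
ȳ = 340112.00 / 10824.00 = 31.42 mm

x̄ = 81.71 mm, ȳ = 31.42 mm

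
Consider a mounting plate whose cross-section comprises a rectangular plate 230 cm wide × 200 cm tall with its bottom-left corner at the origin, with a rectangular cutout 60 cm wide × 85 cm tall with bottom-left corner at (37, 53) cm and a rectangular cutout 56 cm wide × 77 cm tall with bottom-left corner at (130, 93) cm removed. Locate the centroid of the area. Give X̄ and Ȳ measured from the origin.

plate: A = 230 × 200 = 46000.00, centroid at (115.00, 100.00).
hole 1: A = −(60 × 85) = -5100.00, centroid at (67.00, 95.50).
hole 2: A = −(56 × 77) = -4312.00, centroid at (158.00, 131.50).
ΣA = 36588.00 cm², ΣAX̄ = 4267004.00 cm³, ΣAȲ = 3545922.00 cm³.
X̄ = 4267004.00/36588.00 = 116.62 cm; Ȳ = 3545922.00/36588.00 = 96.91 cm.

X̄ = 116.62 cm, Ȳ = 96.91 cm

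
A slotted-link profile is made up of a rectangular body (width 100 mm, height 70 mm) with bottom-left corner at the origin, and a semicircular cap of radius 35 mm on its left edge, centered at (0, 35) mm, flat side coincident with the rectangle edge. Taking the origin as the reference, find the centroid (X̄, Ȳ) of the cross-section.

X̄ = 36.02 mm, Ȳ = 35.00 mm

rectangular body: A = 100 × 70 = 7000.00, centroid at (50.00, 35.00).
semicircular end: A = ½π·35² = 1924.23, centroid at (-14.85, 35.00).
ΣA = 8924.23 mm²
ΣAX̄ = (7000.00)(50.00) + (1924.23)(-14.85) = 321416.67 mm³
ΣAȲ = (7000.00)(35.00) + (1924.23)(35.00) = 312347.89 mm³
X̄ = 321416.67 / 8924.23 = 36.02 mm
Ȳ = 312347.89 / 8924.23 = 35.00 mm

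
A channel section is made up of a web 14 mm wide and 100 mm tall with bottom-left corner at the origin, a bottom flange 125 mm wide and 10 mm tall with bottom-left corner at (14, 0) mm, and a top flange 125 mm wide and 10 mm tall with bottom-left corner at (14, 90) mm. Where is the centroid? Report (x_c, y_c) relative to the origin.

x_c = 51.55 mm, y_c = 50.00 mm

Part | A | x̄ᵢ | ȳᵢ | A·x̄ᵢ | A·ȳᵢ
web | 1400.00 | 7.00 | 50.00 | 9800.00 | 70000.00
bottom flange | 1250.00 | 76.50 | 5.00 | 95625.00 | 6250.00
top flange | 1250.00 | 76.50 | 95.00 | 95625.00 | 118750.00
Σ | 3900.00 |  |  | 201050.00 | 195000.00
x_c = 201050.00 / 3900.00 = 51.55 mm
y_c = 195000.00 / 3900.00 = 50.00 mm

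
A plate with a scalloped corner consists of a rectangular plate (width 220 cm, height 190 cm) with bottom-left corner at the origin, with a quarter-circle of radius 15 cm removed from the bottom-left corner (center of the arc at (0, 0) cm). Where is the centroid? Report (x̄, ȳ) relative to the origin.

x̄ = 110.44 cm, ȳ = 95.38 cm

Part | A | x̄ᵢ | ȳᵢ | A·x̄ᵢ | A·ȳᵢ
plate | 41800.00 | 110.00 | 95.00 | 4598000.00 | 3971000.00
removed quarter-circle | -176.71 | 6.37 | 6.37 | -1125.00 | -1125.00
Σ | 41623.29 |  |  | 4596875.00 | 3969875.00
x̄ = 4596875.00 / 41623.29 = 110.44 cm
ȳ = 3969875.00 / 41623.29 = 95.38 cm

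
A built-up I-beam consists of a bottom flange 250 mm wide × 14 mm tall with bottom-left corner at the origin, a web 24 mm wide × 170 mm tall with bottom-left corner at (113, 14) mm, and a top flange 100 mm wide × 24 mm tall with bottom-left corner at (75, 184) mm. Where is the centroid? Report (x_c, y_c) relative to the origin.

x_c = 125.00 mm, y_c = 90.06 mm

bottom flange: A = 250 × 14 = 3500.00, centroid at (125.00, 7.00).
web: A = 24 × 170 = 4080.00, centroid at (125.00, 99.00).
top flange: A = 100 × 24 = 2400.00, centroid at (125.00, 196.00).
ΣA = 9980.00 mm²
ΣAx_c = (3500.00)(125.00) + (4080.00)(125.00) + (2400.00)(125.00) = 1247500.00 mm³
ΣAy_c = (3500.00)(7.00) + (4080.00)(99.00) + (2400.00)(196.00) = 898820.00 mm³
x_c = 1247500.00 / 9980.00 = 125.00 mm
y_c = 898820.00 / 9980.00 = 90.06 mm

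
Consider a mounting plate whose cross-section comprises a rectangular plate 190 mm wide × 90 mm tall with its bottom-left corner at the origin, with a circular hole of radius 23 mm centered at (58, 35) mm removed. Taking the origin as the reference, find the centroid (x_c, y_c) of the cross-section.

plate: A = 190 × 90 = 17100.00, centroid at (95.00, 45.00).
hole: A = −π·23² = -1661.90, centroid at (58.00, 35.00).
ΣA = 15438.10 mm², ΣAx_c = 1528109.65 mm³, ΣAy_c = 711333.41 mm³.
x_c = 1528109.65/15438.10 = 98.98 mm; y_c = 711333.41/15438.10 = 46.08 mm.

x_c = 98.98 mm, y_c = 46.08 mm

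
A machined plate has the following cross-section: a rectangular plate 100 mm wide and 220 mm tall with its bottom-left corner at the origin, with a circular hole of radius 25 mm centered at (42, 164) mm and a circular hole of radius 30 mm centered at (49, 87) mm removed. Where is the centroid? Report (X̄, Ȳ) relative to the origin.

plate: A = 100 × 220 = 22000.00, centroid at (50.00, 110.00).
hole 1: A = −π·25² = -1963.50, centroid at (42.00, 164.00).
hole 2: A = −π·30² = -2827.43, centroid at (49.00, 87.00).
ΣA = 17209.07 mm², ΣAX̄ = 878988.96 mm³, ΣAȲ = 1852000.05 mm³.
X̄ = 878988.96/17209.07 = 51.08 mm; Ȳ = 1852000.05/17209.07 = 107.62 mm.

X̄ = 51.08 mm, Ȳ = 107.62 mm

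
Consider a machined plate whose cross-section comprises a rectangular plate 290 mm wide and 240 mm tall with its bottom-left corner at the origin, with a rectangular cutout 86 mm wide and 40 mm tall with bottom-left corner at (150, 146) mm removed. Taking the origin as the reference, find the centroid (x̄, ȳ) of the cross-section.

x̄ = 142.50 mm, ȳ = 117.61 mm

plate: A = 290 × 240 = 69600.00, centroid at (145.00, 120.00).
hole: A = −(86 × 40) = -3440.00, centroid at (193.00, 166.00).
ΣA = 66160.00 mm²
ΣAx̄ = (69600.00)(145.00) + (-3440.00)(193.00) = 9428080.00 mm³
ΣAȳ = (69600.00)(120.00) + (-3440.00)(166.00) = 7780960.00 mm³
x̄ = 9428080.00 / 66160.00 = 142.50 mm
ȳ = 7780960.00 / 66160.00 = 117.61 mm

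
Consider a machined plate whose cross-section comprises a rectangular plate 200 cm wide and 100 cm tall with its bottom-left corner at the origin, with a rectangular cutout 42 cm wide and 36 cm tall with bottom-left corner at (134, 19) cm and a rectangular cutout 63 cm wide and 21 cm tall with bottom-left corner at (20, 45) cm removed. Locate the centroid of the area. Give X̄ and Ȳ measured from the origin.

X̄ = 98.89 cm, Ȳ = 50.72 cm

plate: A = 200 × 100 = 20000.00, centroid at (100.00, 50.00).
hole 1: A = −(42 × 36) = -1512.00, centroid at (155.00, 37.00).
hole 2: A = −(63 × 21) = -1323.00, centroid at (51.50, 55.50).
ΣA = 17165.00 cm², ΣAX̄ = 1697505.50 cm³, ΣAȲ = 870629.50 cm³.
X̄ = 1697505.50/17165.00 = 98.89 cm; Ȳ = 870629.50/17165.00 = 50.72 cm.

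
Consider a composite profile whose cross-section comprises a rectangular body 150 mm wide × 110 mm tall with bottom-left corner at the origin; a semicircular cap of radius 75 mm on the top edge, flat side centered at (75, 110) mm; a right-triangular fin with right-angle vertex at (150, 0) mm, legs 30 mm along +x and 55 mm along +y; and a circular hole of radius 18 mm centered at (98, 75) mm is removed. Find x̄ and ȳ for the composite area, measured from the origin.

rectangular body: A = 150 × 110 = 16500.00, centroid at (75.00, 55.00).
semicircular top: A = ½π·75² = 8835.73, centroid at (75.00, 141.83).
triangular fin: A = ½·30·55 = 825.00, centroid at (160.00, 18.33).
hole: A = −π·18² = -1017.88, centroid at (98.00, 75.00).
ΣA = 25142.85 mm²
ΣAx̄ = (16500.00)(75.00) + (8835.73)(75.00) + (825.00)(160.00) + (-1017.88)(98.00) = 1932427.85 mm³
ΣAȳ = (16500.00)(55.00) + (8835.73)(141.83) + (825.00)(18.33) + (-1017.88)(75.00) = 2099464.53 mm³
x̄ = 1932427.85 / 25142.85 = 76.86 mm
ȳ = 2099464.53 / 25142.85 = 83.50 mm

x̄ = 76.86 mm, ȳ = 83.50 mm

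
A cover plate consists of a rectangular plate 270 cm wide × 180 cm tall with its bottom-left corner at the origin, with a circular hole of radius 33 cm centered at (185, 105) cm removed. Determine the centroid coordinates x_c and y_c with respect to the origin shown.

x_c = 131.21 cm, y_c = 88.86 cm

plate: A = 270 × 180 = 48600.00, centroid at (135.00, 90.00).
hole: A = −π·33² = -3421.19, centroid at (185.00, 105.00).
ΣA = 45178.81 cm²
ΣAx_c = (48600.00)(135.00) + (-3421.19)(185.00) = 5928079.04 cm³
ΣAy_c = (48600.00)(90.00) + (-3421.19)(105.00) = 4014774.59 cm³
x_c = 5928079.04 / 45178.81 = 131.21 cm
y_c = 4014774.59 / 45178.81 = 88.86 cm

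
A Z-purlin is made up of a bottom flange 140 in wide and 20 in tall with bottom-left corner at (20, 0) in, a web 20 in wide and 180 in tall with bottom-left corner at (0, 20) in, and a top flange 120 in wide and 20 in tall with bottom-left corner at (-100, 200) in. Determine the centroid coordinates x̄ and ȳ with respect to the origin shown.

bottom flange: A = 140 × 20 = 2800.00, centroid at (90.00, 10.00).
web: A = 20 × 180 = 3600.00, centroid at (10.00, 110.00).
top flange: A = 120 × 20 = 2400.00, centroid at (-40.00, 210.00).
ΣA = 8800.00 in², ΣAx̄ = 192000.00 in³, ΣAȳ = 928000.00 in³.
x̄ = 192000.00/8800.00 = 21.82 in; ȳ = 928000.00/8800.00 = 105.45 in.

x̄ = 21.82 in, ȳ = 105.45 in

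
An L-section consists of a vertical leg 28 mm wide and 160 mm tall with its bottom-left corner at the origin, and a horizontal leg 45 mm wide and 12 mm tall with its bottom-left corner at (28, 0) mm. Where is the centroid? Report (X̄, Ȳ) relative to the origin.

X̄ = 17.93 mm, Ȳ = 72.04 mm

vertical leg: A = 28 × 160 = 4480.00, centroid at (14.00, 80.00).
horizontal leg: A = 45 × 12 = 540.00, centroid at (50.50, 6.00).
ΣA = 5020.00 mm², ΣAX̄ = 89990.00 mm³, ΣAȲ = 361640.00 mm³.
X̄ = 89990.00/5020.00 = 17.93 mm; Ȳ = 361640.00/5020.00 = 72.04 mm.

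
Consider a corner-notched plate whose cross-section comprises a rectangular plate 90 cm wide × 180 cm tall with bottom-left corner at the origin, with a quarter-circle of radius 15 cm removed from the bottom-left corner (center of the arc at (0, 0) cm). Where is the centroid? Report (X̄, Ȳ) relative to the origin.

Part | A | x̄ᵢ | ȳᵢ | A·x̄ᵢ | A·ȳᵢ
plate | 16200.00 | 45.00 | 90.00 | 729000.00 | 1458000.00
removed quarter-circle | -176.71 | 6.37 | 6.37 | -1125.00 | -1125.00
Σ | 16023.29 |  |  | 727875.00 | 1456875.00
X̄ = 727875.00 / 16023.29 = 45.43 cm
Ȳ = 1456875.00 / 16023.29 = 90.92 cm

X̄ = 45.43 cm, Ȳ = 90.92 cm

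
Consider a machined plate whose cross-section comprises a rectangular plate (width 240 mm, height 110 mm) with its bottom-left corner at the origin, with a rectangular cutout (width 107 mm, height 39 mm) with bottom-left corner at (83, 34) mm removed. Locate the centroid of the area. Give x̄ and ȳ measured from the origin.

x̄ = 116.90 mm, ȳ = 55.28 mm

Part | A | x̄ᵢ | ȳᵢ | A·x̄ᵢ | A·ȳᵢ
plate | 26400.00 | 120.00 | 55.00 | 3168000.00 | 1452000.00
hole | -4173.00 | 136.50 | 53.50 | -569614.50 | -223255.50
Σ | 22227.00 |  |  | 2598385.50 | 1228744.50
x̄ = 2598385.50 / 22227.00 = 116.90 mm
ȳ = 1228744.50 / 22227.00 = 55.28 mm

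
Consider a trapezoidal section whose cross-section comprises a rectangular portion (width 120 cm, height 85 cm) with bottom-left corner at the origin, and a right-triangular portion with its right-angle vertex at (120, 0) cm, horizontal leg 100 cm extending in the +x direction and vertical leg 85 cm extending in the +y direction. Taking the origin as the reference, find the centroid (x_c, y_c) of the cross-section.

Part | A | x̄ᵢ | ȳᵢ | A·x̄ᵢ | A·ȳᵢ
rectangular portion | 10200.00 | 60.00 | 42.50 | 612000.00 | 433500.00
triangular portion | 4250.00 | 153.33 | 28.33 | 651666.67 | 120416.67
Σ | 14450.00 |  |  | 1263666.67 | 553916.67
x_c = 1263666.67 / 14450.00 = 87.45 cm
y_c = 553916.67 / 14450.00 = 38.33 cm

x_c = 87.45 cm, y_c = 38.33 cm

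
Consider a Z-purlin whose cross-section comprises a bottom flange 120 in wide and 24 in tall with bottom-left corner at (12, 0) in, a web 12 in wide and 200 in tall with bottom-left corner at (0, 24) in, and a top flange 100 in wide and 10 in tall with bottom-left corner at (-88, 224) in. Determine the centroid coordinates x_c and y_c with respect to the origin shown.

Part | A | x̄ᵢ | ȳᵢ | A·x̄ᵢ | A·ȳᵢ
bottom flange | 2880.00 | 72.00 | 12.00 | 207360.00 | 34560.00
web | 2400.00 | 6.00 | 124.00 | 14400.00 | 297600.00
top flange | 1000.00 | -38.00 | 229.00 | -38000.00 | 229000.00
Σ | 6280.00 |  |  | 183760.00 | 561160.00
x_c = 183760.00 / 6280.00 = 29.26 in
y_c = 561160.00 / 6280.00 = 89.36 in

x_c = 29.26 in, y_c = 89.36 in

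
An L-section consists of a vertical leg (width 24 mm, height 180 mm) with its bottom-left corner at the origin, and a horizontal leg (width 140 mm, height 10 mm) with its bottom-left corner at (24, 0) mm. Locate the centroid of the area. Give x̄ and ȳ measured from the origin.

vertical leg: A = 24 × 180 = 4320.00, centroid at (12.00, 90.00).
horizontal leg: A = 140 × 10 = 1400.00, centroid at (94.00, 5.00).
ΣA = 5720.00 mm², ΣAx̄ = 183440.00 mm³, ΣAȳ = 395800.00 mm³.
x̄ = 183440.00/5720.00 = 32.07 mm; ȳ = 395800.00/5720.00 = 69.20 mm.

x̄ = 32.07 mm, ȳ = 69.20 mm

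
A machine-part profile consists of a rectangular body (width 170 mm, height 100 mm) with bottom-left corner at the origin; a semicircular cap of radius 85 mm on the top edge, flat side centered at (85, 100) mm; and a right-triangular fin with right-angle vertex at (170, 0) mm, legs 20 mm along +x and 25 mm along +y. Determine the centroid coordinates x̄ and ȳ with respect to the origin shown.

x̄ = 85.80 mm, ȳ = 83.79 mm

rectangular body: A = 170 × 100 = 17000.00, centroid at (85.00, 50.00).
semicircular top: A = ½π·85² = 11349.00, centroid at (85.00, 136.08).
triangular fin: A = ½·20·25 = 250.00, centroid at (176.67, 8.33).
ΣA = 28599.00 mm², ΣAx̄ = 2453831.96 mm³, ΣAȳ = 2396400.35 mm³.
x̄ = 2453831.96/28599.00 = 85.80 mm; ȳ = 2396400.35/28599.00 = 83.79 mm.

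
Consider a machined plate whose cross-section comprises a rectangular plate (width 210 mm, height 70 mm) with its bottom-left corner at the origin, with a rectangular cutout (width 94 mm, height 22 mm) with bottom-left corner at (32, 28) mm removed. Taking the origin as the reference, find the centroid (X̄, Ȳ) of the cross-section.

X̄ = 109.26 mm, Ȳ = 34.35 mm

plate: A = 210 × 70 = 14700.00, centroid at (105.00, 35.00).
hole: A = −(94 × 22) = -2068.00, centroid at (79.00, 39.00).
ΣA = 12632.00 mm²
ΣAX̄ = (14700.00)(105.00) + (-2068.00)(79.00) = 1380128.00 mm³
ΣAȲ = (14700.00)(35.00) + (-2068.00)(39.00) = 433848.00 mm³
X̄ = 1380128.00 / 12632.00 = 109.26 mm
Ȳ = 433848.00 / 12632.00 = 34.35 mm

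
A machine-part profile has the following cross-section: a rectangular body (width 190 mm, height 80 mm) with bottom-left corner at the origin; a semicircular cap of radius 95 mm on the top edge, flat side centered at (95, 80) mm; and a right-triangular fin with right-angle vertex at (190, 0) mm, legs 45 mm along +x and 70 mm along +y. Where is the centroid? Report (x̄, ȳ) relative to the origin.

Part | A | x̄ᵢ | ȳᵢ | A·x̄ᵢ | A·ȳᵢ
rectangular body | 15200.00 | 95.00 | 40.00 | 1444000.00 | 608000.00
semicircular top | 14176.44 | 95.00 | 120.32 | 1346761.50 | 1705698.28
triangular fin | 1575.00 | 205.00 | 23.33 | 322875.00 | 36750.00
Σ | 30951.44 |  |  | 3113636.50 | 2350448.28
x̄ = 3113636.50 / 30951.44 = 100.60 mm
ȳ = 2350448.28 / 30951.44 = 75.94 mm

x̄ = 100.60 mm, ȳ = 75.94 mm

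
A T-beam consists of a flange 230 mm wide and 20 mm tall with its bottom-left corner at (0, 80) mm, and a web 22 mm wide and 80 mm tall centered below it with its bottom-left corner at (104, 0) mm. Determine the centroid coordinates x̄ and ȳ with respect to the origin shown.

web: A = 22 × 80 = 1760.00, centroid at (115.00, 40.00).
flange: A = 230 × 20 = 4600.00, centroid at (115.00, 90.00).
ΣA = 6360.00 mm²
ΣAx̄ = (1760.00)(115.00) + (4600.00)(115.00) = 731400.00 mm³
ΣAȳ = (1760.00)(40.00) + (4600.00)(90.00) = 484400.00 mm³
x̄ = 731400.00 / 6360.00 = 115.00 mm
ȳ = 484400.00 / 6360.00 = 76.16 mm

x̄ = 115.00 mm, ȳ = 76.16 mm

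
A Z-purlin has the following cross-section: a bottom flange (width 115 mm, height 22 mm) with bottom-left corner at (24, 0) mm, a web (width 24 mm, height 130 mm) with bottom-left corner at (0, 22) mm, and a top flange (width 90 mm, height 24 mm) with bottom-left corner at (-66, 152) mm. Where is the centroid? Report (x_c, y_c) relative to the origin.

x_c = 25.39 mm, y_c = 83.68 mm

bottom flange: A = 115 × 22 = 2530.00, centroid at (81.50, 11.00).
web: A = 24 × 130 = 3120.00, centroid at (12.00, 87.00).
top flange: A = 90 × 24 = 2160.00, centroid at (-21.00, 164.00).
ΣA = 7810.00 mm², ΣAx_c = 198275.00 mm³, ΣAy_c = 653510.00 mm³.
x_c = 198275.00/7810.00 = 25.39 mm; y_c = 653510.00/7810.00 = 83.68 mm.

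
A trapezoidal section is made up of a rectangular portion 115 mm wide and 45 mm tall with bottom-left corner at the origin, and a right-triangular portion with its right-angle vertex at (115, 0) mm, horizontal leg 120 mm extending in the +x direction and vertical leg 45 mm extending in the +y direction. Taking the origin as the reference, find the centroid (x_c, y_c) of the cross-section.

rectangular portion: A = 115 × 45 = 5175.00, centroid at (57.50, 22.50).
triangular portion: A = ½·120·45 = 2700.00, centroid at (155.00, 15.00).
ΣA = 7875.00 mm²
ΣAx_c = (5175.00)(57.50) + (2700.00)(155.00) = 716062.50 mm³
ΣAy_c = (5175.00)(22.50) + (2700.00)(15.00) = 156937.50 mm³
x_c = 716062.50 / 7875.00 = 90.93 mm
y_c = 156937.50 / 7875.00 = 19.93 mm

x_c = 90.93 mm, y_c = 19.93 mm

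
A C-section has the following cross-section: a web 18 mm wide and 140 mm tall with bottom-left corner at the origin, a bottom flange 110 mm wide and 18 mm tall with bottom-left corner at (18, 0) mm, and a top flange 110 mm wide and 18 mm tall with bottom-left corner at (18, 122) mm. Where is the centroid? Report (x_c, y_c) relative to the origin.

Part | A | x̄ᵢ | ȳᵢ | A·x̄ᵢ | A·ȳᵢ
web | 2520.00 | 9.00 | 70.00 | 22680.00 | 176400.00
bottom flange | 1980.00 | 73.00 | 9.00 | 144540.00 | 17820.00
top flange | 1980.00 | 73.00 | 131.00 | 144540.00 | 259380.00
Σ | 6480.00 |  |  | 311760.00 | 453600.00
x_c = 311760.00 / 6480.00 = 48.11 mm
y_c = 453600.00 / 6480.00 = 70.00 mm

x_c = 48.11 mm, y_c = 70.00 mm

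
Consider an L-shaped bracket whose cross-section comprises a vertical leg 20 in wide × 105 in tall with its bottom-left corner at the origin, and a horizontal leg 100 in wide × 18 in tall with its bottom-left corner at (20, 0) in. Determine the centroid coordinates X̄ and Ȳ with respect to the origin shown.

X̄ = 37.69 in, Ȳ = 32.42 in

Part | A | x̄ᵢ | ȳᵢ | A·x̄ᵢ | A·ȳᵢ
vertical leg | 2100.00 | 10.00 | 52.50 | 21000.00 | 110250.00
horizontal leg | 1800.00 | 70.00 | 9.00 | 126000.00 | 16200.00
Σ | 3900.00 |  |  | 147000.00 | 126450.00
X̄ = 147000.00 / 3900.00 = 37.69 in
Ȳ = 126450.00 / 3900.00 = 32.42 in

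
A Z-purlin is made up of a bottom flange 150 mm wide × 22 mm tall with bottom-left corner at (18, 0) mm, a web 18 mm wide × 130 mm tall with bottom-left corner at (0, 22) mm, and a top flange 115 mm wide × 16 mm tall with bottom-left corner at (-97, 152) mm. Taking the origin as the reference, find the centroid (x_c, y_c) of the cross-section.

Part | A | x̄ᵢ | ȳᵢ | A·x̄ᵢ | A·ȳᵢ
bottom flange | 3300.00 | 93.00 | 11.00 | 306900.00 | 36300.00
web | 2340.00 | 9.00 | 87.00 | 21060.00 | 203580.00
top flange | 1840.00 | -39.50 | 160.00 | -72680.00 | 294400.00
Σ | 7480.00 |  |  | 255280.00 | 534280.00
x_c = 255280.00 / 7480.00 = 34.13 mm
y_c = 534280.00 / 7480.00 = 71.43 mm

x_c = 34.13 mm, y_c = 71.43 mm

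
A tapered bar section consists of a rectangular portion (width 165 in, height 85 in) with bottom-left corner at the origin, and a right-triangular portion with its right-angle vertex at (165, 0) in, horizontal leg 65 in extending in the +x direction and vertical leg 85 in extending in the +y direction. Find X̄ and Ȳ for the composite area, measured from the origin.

Part | A | x̄ᵢ | ȳᵢ | A·x̄ᵢ | A·ȳᵢ
rectangular portion | 14025.00 | 82.50 | 42.50 | 1157062.50 | 596062.50
triangular portion | 2762.50 | 186.67 | 28.33 | 515666.67 | 78270.83
Σ | 16787.50 |  |  | 1672729.17 | 674333.33
X̄ = 1672729.17 / 16787.50 = 99.64 in
Ȳ = 674333.33 / 16787.50 = 40.17 in

X̄ = 99.64 in, Ȳ = 40.17 in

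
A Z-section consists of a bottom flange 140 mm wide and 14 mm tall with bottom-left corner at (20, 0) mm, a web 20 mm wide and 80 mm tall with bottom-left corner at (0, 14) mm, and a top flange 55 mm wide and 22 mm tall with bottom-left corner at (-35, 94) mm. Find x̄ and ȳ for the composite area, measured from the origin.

x̄ = 38.43 mm, ȳ = 47.62 mm

Part | A | x̄ᵢ | ȳᵢ | A·x̄ᵢ | A·ȳᵢ
bottom flange | 1960.00 | 90.00 | 7.00 | 176400.00 | 13720.00
web | 1600.00 | 10.00 | 54.00 | 16000.00 | 86400.00
top flange | 1210.00 | -7.50 | 105.00 | -9075.00 | 127050.00
Σ | 4770.00 |  |  | 183325.00 | 227170.00
x̄ = 183325.00 / 4770.00 = 38.43 mm
ȳ = 227170.00 / 4770.00 = 47.62 mm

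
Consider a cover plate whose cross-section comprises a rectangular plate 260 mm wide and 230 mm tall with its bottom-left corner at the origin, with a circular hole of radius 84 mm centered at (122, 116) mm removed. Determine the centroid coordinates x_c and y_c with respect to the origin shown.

plate: A = 260 × 230 = 59800.00, centroid at (130.00, 115.00).
hole: A = −π·84² = -22167.08, centroid at (122.00, 116.00).
ΣA = 37632.92 mm², ΣAx_c = 5069616.51 mm³, ΣAy_c = 4305618.98 mm³.
x_c = 5069616.51/37632.92 = 134.71 mm; y_c = 4305618.98/37632.92 = 114.41 mm.

x_c = 134.71 mm, y_c = 114.41 mm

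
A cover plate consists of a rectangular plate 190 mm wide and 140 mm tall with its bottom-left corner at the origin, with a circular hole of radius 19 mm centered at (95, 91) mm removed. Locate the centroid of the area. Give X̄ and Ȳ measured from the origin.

plate: A = 190 × 140 = 26600.00, centroid at (95.00, 70.00).
hole: A = −π·19² = -1134.11, centroid at (95.00, 91.00).
ΣA = 25465.89 mm²
ΣAX̄ = (26600.00)(95.00) + (-1134.11)(95.00) = 2419259.08 mm³
ΣAȲ = (26600.00)(70.00) + (-1134.11)(91.00) = 1758795.54 mm³
X̄ = 2419259.08 / 25465.89 = 95.00 mm
Ȳ = 1758795.54 / 25465.89 = 69.06 mm

X̄ = 95.00 mm, Ȳ = 69.06 mm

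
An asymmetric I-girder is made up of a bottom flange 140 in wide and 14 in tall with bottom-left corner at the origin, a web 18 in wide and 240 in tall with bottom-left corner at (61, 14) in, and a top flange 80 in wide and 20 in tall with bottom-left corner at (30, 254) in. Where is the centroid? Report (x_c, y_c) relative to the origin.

Part | A | x̄ᵢ | ȳᵢ | A·x̄ᵢ | A·ȳᵢ
bottom flange | 1960.00 | 70.00 | 7.00 | 137200.00 | 13720.00
web | 4320.00 | 70.00 | 134.00 | 302400.00 | 578880.00
top flange | 1600.00 | 70.00 | 264.00 | 112000.00 | 422400.00
Σ | 7880.00 |  |  | 551600.00 | 1015000.00
x_c = 551600.00 / 7880.00 = 70.00 in
y_c = 1015000.00 / 7880.00 = 128.81 in

x_c = 70.00 in, y_c = 128.81 in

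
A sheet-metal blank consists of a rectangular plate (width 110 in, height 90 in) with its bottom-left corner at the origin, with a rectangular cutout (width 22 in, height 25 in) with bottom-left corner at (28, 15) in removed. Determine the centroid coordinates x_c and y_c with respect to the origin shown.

plate: A = 110 × 90 = 9900.00, centroid at (55.00, 45.00).
hole: A = −(22 × 25) = -550.00, centroid at (39.00, 27.50).
ΣA = 9350.00 in², ΣAx_c = 523050.00 in³, ΣAy_c = 430375.00 in³.
x_c = 523050.00/9350.00 = 55.94 in; y_c = 430375.00/9350.00 = 46.03 in.

x_c = 55.94 in, y_c = 46.03 in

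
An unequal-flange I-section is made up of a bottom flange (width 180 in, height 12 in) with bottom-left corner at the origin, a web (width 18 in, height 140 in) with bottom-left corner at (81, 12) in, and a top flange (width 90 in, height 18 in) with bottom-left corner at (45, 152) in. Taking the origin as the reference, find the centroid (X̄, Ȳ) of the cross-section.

X̄ = 90.00 in, Ȳ = 76.26 in

Part | A | x̄ᵢ | ȳᵢ | A·x̄ᵢ | A·ȳᵢ
bottom flange | 2160.00 | 90.00 | 6.00 | 194400.00 | 12960.00
web | 2520.00 | 90.00 | 82.00 | 226800.00 | 206640.00
top flange | 1620.00 | 90.00 | 161.00 | 145800.00 | 260820.00
Σ | 6300.00 |  |  | 567000.00 | 480420.00
X̄ = 567000.00 / 6300.00 = 90.00 in
Ȳ = 480420.00 / 6300.00 = 76.26 in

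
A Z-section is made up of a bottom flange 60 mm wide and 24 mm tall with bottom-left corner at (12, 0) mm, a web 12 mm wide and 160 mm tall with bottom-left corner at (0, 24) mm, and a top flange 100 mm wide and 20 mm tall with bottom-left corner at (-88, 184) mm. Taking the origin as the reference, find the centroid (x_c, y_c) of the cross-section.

bottom flange: A = 60 × 24 = 1440.00, centroid at (42.00, 12.00).
web: A = 12 × 160 = 1920.00, centroid at (6.00, 104.00).
top flange: A = 100 × 20 = 2000.00, centroid at (-38.00, 194.00).
ΣA = 5360.00 mm², ΣAx_c = -4000.00 mm³, ΣAy_c = 604960.00 mm³.
x_c = -4000.00/5360.00 = -0.75 mm; y_c = 604960.00/5360.00 = 112.87 mm.

x_c = -0.75 mm, y_c = 112.87 mm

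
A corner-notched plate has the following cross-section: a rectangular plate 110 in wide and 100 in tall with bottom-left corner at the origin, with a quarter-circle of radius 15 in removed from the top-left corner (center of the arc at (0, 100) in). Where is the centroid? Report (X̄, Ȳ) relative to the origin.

X̄ = 55.79 in, Ȳ = 49.29 in

Part | A | x̄ᵢ | ȳᵢ | A·x̄ᵢ | A·ȳᵢ
plate | 11000.00 | 55.00 | 50.00 | 605000.00 | 550000.00
removed quarter-circle | -176.71 | 6.37 | 93.63 | -1125.00 | -16546.46
Σ | 10823.29 |  |  | 603875.00 | 533453.54
X̄ = 603875.00 / 10823.29 = 55.79 in
Ȳ = 533453.54 / 10823.29 = 49.29 in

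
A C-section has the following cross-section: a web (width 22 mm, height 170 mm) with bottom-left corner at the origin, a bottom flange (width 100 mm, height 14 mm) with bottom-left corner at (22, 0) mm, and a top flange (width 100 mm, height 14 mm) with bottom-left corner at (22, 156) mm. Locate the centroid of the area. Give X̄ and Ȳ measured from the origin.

web: A = 22 × 170 = 3740.00, centroid at (11.00, 85.00).
bottom flange: A = 100 × 14 = 1400.00, centroid at (72.00, 7.00).
top flange: A = 100 × 14 = 1400.00, centroid at (72.00, 163.00).
ΣA = 6540.00 mm², ΣAX̄ = 242740.00 mm³, ΣAȲ = 555900.00 mm³.
X̄ = 242740.00/6540.00 = 37.12 mm; Ȳ = 555900.00/6540.00 = 85.00 mm.

X̄ = 37.12 mm, Ȳ = 85.00 mm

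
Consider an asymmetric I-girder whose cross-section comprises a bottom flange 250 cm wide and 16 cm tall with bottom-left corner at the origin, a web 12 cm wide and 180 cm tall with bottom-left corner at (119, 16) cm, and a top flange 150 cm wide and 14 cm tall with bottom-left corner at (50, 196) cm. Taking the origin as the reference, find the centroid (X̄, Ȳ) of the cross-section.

X̄ = 125.00 cm, Ȳ = 83.20 cm

Part | A | x̄ᵢ | ȳᵢ | A·x̄ᵢ | A·ȳᵢ
bottom flange | 4000.00 | 125.00 | 8.00 | 500000.00 | 32000.00
web | 2160.00 | 125.00 | 106.00 | 270000.00 | 228960.00
top flange | 2100.00 | 125.00 | 203.00 | 262500.00 | 426300.00
Σ | 8260.00 |  |  | 1032500.00 | 687260.00
X̄ = 1032500.00 / 8260.00 = 125.00 cm
Ȳ = 687260.00 / 8260.00 = 83.20 cm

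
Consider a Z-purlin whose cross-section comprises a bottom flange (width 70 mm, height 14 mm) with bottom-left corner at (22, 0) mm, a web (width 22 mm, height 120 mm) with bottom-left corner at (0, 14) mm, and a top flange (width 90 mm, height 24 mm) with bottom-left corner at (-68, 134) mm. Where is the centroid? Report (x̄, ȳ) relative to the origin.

x̄ = 6.09 mm, ȳ = 89.55 mm

bottom flange: A = 70 × 14 = 980.00, centroid at (57.00, 7.00).
web: A = 22 × 120 = 2640.00, centroid at (11.00, 74.00).
top flange: A = 90 × 24 = 2160.00, centroid at (-23.00, 146.00).
ΣA = 5780.00 mm², ΣAx̄ = 35220.00 mm³, ΣAȳ = 517580.00 mm³.
x̄ = 35220.00/5780.00 = 6.09 mm; ȳ = 517580.00/5780.00 = 89.55 mm.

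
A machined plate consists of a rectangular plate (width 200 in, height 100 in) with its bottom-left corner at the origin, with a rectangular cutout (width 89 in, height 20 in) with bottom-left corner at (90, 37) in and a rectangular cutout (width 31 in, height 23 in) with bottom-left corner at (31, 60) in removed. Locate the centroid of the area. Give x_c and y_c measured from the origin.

x_c = 98.67 in, y_c = 49.43 in

Part | A | x̄ᵢ | ȳᵢ | A·x̄ᵢ | A·ȳᵢ
plate | 20000.00 | 100.00 | 50.00 | 2000000.00 | 1000000.00
hole 1 | -1780.00 | 134.50 | 47.00 | -239410.00 | -83660.00
hole 2 | -713.00 | 46.50 | 71.50 | -33154.50 | -50979.50
Σ | 17507.00 |  |  | 1727435.50 | 865360.50
x_c = 1727435.50 / 17507.00 = 98.67 in
y_c = 865360.50 / 17507.00 = 49.43 in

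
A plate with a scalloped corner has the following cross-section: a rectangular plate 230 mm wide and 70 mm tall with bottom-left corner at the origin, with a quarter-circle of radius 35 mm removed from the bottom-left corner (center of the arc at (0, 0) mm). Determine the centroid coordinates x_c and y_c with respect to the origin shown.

plate: A = 230 × 70 = 16100.00, centroid at (115.00, 35.00).
removed quarter-circle: A = −¼π·35² = -962.11, centroid at (14.85, 14.85).
ΣA = 15137.89 mm²
ΣAx_c = (16100.00)(115.00) + (-962.11)(14.85) = 1837208.33 mm³
ΣAy_c = (16100.00)(35.00) + (-962.11)(14.85) = 549208.33 mm³
x_c = 1837208.33 / 15137.89 = 121.36 mm
y_c = 549208.33 / 15137.89 = 36.28 mm

x_c = 121.36 mm, y_c = 36.28 mm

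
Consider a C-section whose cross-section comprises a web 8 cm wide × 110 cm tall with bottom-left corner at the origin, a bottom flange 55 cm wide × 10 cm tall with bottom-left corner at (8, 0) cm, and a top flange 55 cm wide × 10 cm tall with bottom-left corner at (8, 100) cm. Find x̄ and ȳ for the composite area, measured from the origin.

web: A = 8 × 110 = 880.00, centroid at (4.00, 55.00).
bottom flange: A = 55 × 10 = 550.00, centroid at (35.50, 5.00).
top flange: A = 55 × 10 = 550.00, centroid at (35.50, 105.00).
ΣA = 1980.00 cm²
ΣAx̄ = (880.00)(4.00) + (550.00)(35.50) + (550.00)(35.50) = 42570.00 cm³
ΣAȳ = (880.00)(55.00) + (550.00)(5.00) + (550.00)(105.00) = 108900.00 cm³
x̄ = 42570.00 / 1980.00 = 21.50 cm
ȳ = 108900.00 / 1980.00 = 55.00 cm

x̄ = 21.50 cm, ȳ = 55.00 cm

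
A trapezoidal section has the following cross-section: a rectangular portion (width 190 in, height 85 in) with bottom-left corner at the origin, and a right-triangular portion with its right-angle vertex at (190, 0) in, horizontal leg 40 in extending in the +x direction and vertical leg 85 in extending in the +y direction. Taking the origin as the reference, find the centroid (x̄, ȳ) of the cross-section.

x̄ = 105.32 in, ȳ = 41.15 in

rectangular portion: A = 190 × 85 = 16150.00, centroid at (95.00, 42.50).
triangular portion: A = ½·40·85 = 1700.00, centroid at (203.33, 28.33).
ΣA = 17850.00 in²
ΣAx̄ = (16150.00)(95.00) + (1700.00)(203.33) = 1879916.67 in³
ΣAȳ = (16150.00)(42.50) + (1700.00)(28.33) = 734541.67 in³
x̄ = 1879916.67 / 17850.00 = 105.32 in
ȳ = 734541.67 / 17850.00 = 41.15 in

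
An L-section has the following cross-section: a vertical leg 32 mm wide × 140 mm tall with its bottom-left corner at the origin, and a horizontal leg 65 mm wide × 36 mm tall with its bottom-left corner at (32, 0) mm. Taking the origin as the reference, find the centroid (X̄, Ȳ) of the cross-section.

X̄ = 32.64 mm, Ȳ = 52.16 mm

vertical leg: A = 32 × 140 = 4480.00, centroid at (16.00, 70.00).
horizontal leg: A = 65 × 36 = 2340.00, centroid at (64.50, 18.00).
ΣA = 6820.00 mm², ΣAX̄ = 222610.00 mm³, ΣAȲ = 355720.00 mm³.
X̄ = 222610.00/6820.00 = 32.64 mm; Ȳ = 355720.00/6820.00 = 52.16 mm.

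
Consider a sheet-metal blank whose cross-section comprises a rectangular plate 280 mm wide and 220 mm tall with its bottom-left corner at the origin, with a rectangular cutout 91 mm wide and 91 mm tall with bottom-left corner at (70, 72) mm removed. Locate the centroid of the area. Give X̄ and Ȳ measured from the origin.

plate: A = 280 × 220 = 61600.00, centroid at (140.00, 110.00).
hole: A = −(91 × 91) = -8281.00, centroid at (115.50, 117.50).
ΣA = 53319.00 mm²
ΣAX̄ = (61600.00)(140.00) + (-8281.00)(115.50) = 7667544.50 mm³
ΣAȲ = (61600.00)(110.00) + (-8281.00)(117.50) = 5802982.50 mm³
X̄ = 7667544.50 / 53319.00 = 143.81 mm
Ȳ = 5802982.50 / 53319.00 = 108.84 mm

X̄ = 143.81 mm, Ȳ = 108.84 mm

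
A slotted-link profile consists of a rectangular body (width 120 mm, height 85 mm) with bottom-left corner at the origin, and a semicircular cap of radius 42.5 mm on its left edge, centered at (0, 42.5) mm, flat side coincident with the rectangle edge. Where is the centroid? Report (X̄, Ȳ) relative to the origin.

rectangular body: A = 120 × 85 = 10200.00, centroid at (60.00, 42.50).
semicircular end: A = ½π·42.5² = 2837.25, centroid at (-18.04, 42.50).
ΣA = 13037.25 mm², ΣAX̄ = 560822.92 mm³, ΣAȲ = 554083.16 mm³.
X̄ = 560822.92/13037.25 = 43.02 mm; Ȳ = 554083.16/13037.25 = 42.50 mm.

X̄ = 43.02 mm, Ȳ = 42.50 mm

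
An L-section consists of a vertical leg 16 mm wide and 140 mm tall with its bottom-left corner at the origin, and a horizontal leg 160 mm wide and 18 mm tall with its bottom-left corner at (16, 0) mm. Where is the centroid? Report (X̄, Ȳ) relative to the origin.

X̄ = 57.50 mm, Ȳ = 35.69 mm

vertical leg: A = 16 × 140 = 2240.00, centroid at (8.00, 70.00).
horizontal leg: A = 160 × 18 = 2880.00, centroid at (96.00, 9.00).
ΣA = 5120.00 mm², ΣAX̄ = 294400.00 mm³, ΣAȲ = 182720.00 mm³.
X̄ = 294400.00/5120.00 = 57.50 mm; Ȳ = 182720.00/5120.00 = 35.69 mm.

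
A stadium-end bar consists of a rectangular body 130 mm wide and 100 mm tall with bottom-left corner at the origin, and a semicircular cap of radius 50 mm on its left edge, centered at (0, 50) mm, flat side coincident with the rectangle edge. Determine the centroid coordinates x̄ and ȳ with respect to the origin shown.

x̄ = 45.00 mm, ȳ = 50.00 mm

rectangular body: A = 130 × 100 = 13000.00, centroid at (65.00, 50.00).
semicircular end: A = ½π·50² = 3926.99, centroid at (-21.22, 50.00).
ΣA = 16926.99 mm², ΣAx̄ = 761666.67 mm³, ΣAȳ = 846349.54 mm³.
x̄ = 761666.67/16926.99 = 45.00 mm; ȳ = 846349.54/16926.99 = 50.00 mm.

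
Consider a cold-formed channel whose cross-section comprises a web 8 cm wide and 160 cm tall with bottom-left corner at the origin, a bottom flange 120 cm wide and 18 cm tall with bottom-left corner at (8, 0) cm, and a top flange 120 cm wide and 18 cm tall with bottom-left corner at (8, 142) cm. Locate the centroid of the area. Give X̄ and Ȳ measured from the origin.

X̄ = 53.37 cm, Ȳ = 80.00 cm

web: A = 8 × 160 = 1280.00, centroid at (4.00, 80.00).
bottom flange: A = 120 × 18 = 2160.00, centroid at (68.00, 9.00).
top flange: A = 120 × 18 = 2160.00, centroid at (68.00, 151.00).
ΣA = 5600.00 cm², ΣAX̄ = 298880.00 cm³, ΣAȲ = 448000.00 cm³.
X̄ = 298880.00/5600.00 = 53.37 cm; Ȳ = 448000.00/5600.00 = 80.00 cm.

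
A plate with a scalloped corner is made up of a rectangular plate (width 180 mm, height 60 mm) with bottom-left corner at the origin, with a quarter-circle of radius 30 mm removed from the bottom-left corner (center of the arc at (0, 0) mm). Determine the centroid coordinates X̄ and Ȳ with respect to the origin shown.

plate: A = 180 × 60 = 10800.00, centroid at (90.00, 30.00).
removed quarter-circle: A = −¼π·30² = -706.86, centroid at (12.73, 12.73).
ΣA = 10093.14 mm²
ΣAX̄ = (10800.00)(90.00) + (-706.86)(12.73) = 963000.00 mm³
ΣAȲ = (10800.00)(30.00) + (-706.86)(12.73) = 315000.00 mm³
X̄ = 963000.00 / 10093.14 = 95.41 mm
Ȳ = 315000.00 / 10093.14 = 31.21 mm

X̄ = 95.41 mm, Ȳ = 31.21 mm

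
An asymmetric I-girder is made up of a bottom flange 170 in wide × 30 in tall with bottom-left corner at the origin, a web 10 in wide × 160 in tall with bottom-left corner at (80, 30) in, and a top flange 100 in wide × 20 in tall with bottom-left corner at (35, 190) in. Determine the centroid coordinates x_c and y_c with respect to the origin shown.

bottom flange: A = 170 × 30 = 5100.00, centroid at (85.00, 15.00).
web: A = 10 × 160 = 1600.00, centroid at (85.00, 110.00).
top flange: A = 100 × 20 = 2000.00, centroid at (85.00, 200.00).
ΣA = 8700.00 in²
ΣAx_c = (5100.00)(85.00) + (1600.00)(85.00) + (2000.00)(85.00) = 739500.00 in³
ΣAy_c = (5100.00)(15.00) + (1600.00)(110.00) + (2000.00)(200.00) = 652500.00 in³
x_c = 739500.00 / 8700.00 = 85.00 in
y_c = 652500.00 / 8700.00 = 75.00 in

x_c = 85.00 in, y_c = 75.00 in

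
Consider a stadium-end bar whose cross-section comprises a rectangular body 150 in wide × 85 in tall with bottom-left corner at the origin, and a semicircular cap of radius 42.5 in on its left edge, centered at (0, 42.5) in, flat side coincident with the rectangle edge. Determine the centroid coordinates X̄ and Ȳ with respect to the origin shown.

Part | A | x̄ᵢ | ȳᵢ | A·x̄ᵢ | A·ȳᵢ
rectangular body | 12750.00 | 75.00 | 42.50 | 956250.00 | 541875.00
semicircular end | 2837.25 | -18.04 | 42.50 | -51177.08 | 120583.16
Σ | 15587.25 |  |  | 905072.92 | 662458.16
X̄ = 905072.92 / 15587.25 = 58.06 in
Ȳ = 662458.16 / 15587.25 = 42.50 in

X̄ = 58.06 in, Ȳ = 42.50 in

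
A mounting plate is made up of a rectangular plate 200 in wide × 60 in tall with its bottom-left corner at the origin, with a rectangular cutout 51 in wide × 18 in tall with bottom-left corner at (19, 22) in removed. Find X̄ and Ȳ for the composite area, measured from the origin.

plate: A = 200 × 60 = 12000.00, centroid at (100.00, 30.00).
hole: A = −(51 × 18) = -918.00, centroid at (44.50, 31.00).
ΣA = 11082.00 in², ΣAX̄ = 1159149.00 in³, ΣAȲ = 331542.00 in³.
X̄ = 1159149.00/11082.00 = 104.60 in; Ȳ = 331542.00/11082.00 = 29.92 in.

X̄ = 104.60 in, Ȳ = 29.92 in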